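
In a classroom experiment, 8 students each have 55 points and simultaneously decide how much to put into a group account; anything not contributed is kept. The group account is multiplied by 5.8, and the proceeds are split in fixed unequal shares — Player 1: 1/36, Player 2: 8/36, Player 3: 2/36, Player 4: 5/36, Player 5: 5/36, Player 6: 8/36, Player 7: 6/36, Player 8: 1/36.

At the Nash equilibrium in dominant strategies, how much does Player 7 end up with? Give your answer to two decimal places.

A player with share s gets back 5.8·s per unit contributed, so full contribution is dominant for anyone with s > 1/5.8 = 0.1724 and zero contribution is dominant for anyone below.
Player 2 and Player 6 clear that bar, contributing 55 each; the remaining 6 contribute 0. Total contributed: 110.
Player 7 keeps 55 and receives 5.8 × 110 × 6/36 = 106.33 from the group account, for a payoff of 161.33.

161.33 points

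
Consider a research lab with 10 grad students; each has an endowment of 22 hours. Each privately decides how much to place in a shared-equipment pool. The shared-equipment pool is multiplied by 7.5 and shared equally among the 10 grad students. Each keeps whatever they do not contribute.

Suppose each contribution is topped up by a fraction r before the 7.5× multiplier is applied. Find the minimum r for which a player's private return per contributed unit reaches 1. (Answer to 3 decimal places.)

0.333

With matching at rate r, one contributed unit becomes (1 + r) in the shared-equipment pool and returns 7.5 × (1 + r) / 10 to the contributor.
Setting this equal to 1: 1 + r = 10/7.5 = 1.3333.
So the minimum matching rate is r = 1.3333 − 1 = 0.333.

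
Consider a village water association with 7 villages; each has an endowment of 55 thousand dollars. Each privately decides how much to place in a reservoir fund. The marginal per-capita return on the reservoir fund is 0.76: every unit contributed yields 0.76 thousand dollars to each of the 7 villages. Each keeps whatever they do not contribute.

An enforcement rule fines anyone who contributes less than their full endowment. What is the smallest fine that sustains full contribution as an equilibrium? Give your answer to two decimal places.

13.20 thousand dollars

Given the others contribute fully, the best deviation is to contribute 0 (any partial contribution still incurs the fine and gives up units whose private return 0.76 is below 1).
Deviating from 55 to 0 saves 55 thousand dollars but forfeits the deviator's share of the drop in the reservoir fund: 0.76 × 55 = 41.80.
So the deviation gain is 55 − 41.80 = 13.20, and the fine must be at least 13.20 thousand dollars to wipe it out.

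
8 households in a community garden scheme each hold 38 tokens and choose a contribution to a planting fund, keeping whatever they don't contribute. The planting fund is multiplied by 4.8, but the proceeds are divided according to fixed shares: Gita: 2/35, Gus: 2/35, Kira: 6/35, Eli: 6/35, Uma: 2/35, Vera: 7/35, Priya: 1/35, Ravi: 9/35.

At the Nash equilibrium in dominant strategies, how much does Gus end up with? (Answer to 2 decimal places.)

48.42 tokens

For player j, contributing a unit is worthwhile iff 4.8 × (j's share) ≥ 1, i.e. iff j's share is at least 0.2083.
The only share above 0.2083 is Ravi's 9/35, contributing 38; the remaining 7 contribute 0. Total contributed: 38.
Gus keeps 38 and receives 4.8 × 38 × 2/35 = 10.42 from the planting fund, for a payoff of 48.42.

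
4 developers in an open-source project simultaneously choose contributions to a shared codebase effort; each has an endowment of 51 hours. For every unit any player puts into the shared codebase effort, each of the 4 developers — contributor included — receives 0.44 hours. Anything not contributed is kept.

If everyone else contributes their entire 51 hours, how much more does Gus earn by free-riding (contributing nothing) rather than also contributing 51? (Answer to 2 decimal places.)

28.56 hours

Switching from a contribution of 51 to 0 lets Gus keep an extra 51 hours, but lowers the shared codebase effort by 51, which costs Gus their own share of that drop: 0.44 × 51 = 22.44.
Net gain = 51 − 22.44 = 28.56. The private return per contributed unit (0.44) is below 1, so free-riding is indeed the best response regardless of what the others do.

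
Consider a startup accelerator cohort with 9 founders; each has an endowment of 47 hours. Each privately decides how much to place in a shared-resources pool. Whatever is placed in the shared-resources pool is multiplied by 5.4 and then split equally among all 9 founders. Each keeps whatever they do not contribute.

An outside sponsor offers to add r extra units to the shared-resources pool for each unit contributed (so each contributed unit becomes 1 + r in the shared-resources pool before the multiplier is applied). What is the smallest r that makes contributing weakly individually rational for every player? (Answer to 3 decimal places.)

With matching at rate r, one contributed unit becomes (1 + r) in the shared-resources pool and returns 5.4 × (1 + r) / 9 to the contributor.
Setting this equal to 1: 1 + r = 9/5.4 = 1.6667.
So the minimum matching rate is r = 1.6667 − 1 = 0.667.

0.667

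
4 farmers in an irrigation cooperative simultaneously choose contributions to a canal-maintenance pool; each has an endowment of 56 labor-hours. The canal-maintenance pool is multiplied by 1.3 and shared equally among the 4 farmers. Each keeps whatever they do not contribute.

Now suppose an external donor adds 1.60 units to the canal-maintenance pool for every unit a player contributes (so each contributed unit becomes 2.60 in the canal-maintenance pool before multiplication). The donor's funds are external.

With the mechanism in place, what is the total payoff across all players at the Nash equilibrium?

224.00 labor-hours

With the mechanism, a contributed unit returns 1.3 × 2.60 / 4 = 0.8450 per unit of net cost — still below 1 — so contributing 0 remains dominant for every player.
Everyone keeps their endowment and the group total is 4 × 56 = 224.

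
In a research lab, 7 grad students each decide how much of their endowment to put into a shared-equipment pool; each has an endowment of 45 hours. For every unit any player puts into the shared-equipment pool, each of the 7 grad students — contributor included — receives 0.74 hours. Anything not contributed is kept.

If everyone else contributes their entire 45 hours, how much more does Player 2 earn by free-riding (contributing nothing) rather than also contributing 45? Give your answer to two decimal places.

11.70 hours

Switching from a contribution of 45 to 0 lets Player 2 keep an extra 45 hours, but lowers the shared-equipment pool by 45, which costs Player 2 their own share of that drop: 0.74 × 45 = 33.30.
Net gain = 45 − 33.30 = 11.70. The private return per contributed unit (0.74) is below 1, so free-riding is indeed the best response regardless of what the others do.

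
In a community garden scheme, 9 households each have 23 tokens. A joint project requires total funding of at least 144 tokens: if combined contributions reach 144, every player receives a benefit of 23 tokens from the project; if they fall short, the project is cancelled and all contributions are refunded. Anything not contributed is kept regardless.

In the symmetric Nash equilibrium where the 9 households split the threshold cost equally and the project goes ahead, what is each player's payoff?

30 tokens

Equal share of the threshold: 144/9 = 16.
At this profile no one gains by cutting their contribution: any cut drops the total below 144, the project is cancelled, contributions are refunded, and the deviator ends with 23, which is less than 23 − 16 + 23 = 30. Contributing more than 16 just wastes the excess. So contributing exactly 16 is a best response.
Each player's payoff: 23 − 16 + 23 = 30.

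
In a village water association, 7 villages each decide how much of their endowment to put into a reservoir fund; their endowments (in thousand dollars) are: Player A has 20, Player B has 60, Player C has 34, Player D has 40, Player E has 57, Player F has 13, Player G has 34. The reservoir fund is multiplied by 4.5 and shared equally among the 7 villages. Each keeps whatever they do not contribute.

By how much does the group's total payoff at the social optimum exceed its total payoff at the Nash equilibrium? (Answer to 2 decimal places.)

903.00 thousand dollars

The private return per contributed unit is 4.5/7 = 0.6429 < 1 for every player regardless of endowment, so the Nash equilibrium is zero contribution and the group total is Σ E_j = 20 + 60 + 34 + 40 + 57 + 13 + 34 = 258.
Each contributed unit returns 4.500 to the group, so the social optimum is full contribution by everyone: group total = 4.500 × 258 = 1161.00.
Efficiency loss = (4.500 − 1) × 258 = 903.00.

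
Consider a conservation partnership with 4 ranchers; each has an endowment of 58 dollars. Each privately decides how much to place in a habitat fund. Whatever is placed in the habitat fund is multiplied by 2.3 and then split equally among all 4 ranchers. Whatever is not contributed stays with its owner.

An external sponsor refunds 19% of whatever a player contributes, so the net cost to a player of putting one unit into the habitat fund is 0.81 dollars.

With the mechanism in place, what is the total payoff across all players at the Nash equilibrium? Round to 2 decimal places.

Even with the mechanism, each unit contributed returns only (2.3/4) / 0.81 = 0.7099 per unit of net cost, so contributing nothing is still dominant.
Everyone keeps their endowment and the group total is 4 × 58 = 232.

232.00 dollars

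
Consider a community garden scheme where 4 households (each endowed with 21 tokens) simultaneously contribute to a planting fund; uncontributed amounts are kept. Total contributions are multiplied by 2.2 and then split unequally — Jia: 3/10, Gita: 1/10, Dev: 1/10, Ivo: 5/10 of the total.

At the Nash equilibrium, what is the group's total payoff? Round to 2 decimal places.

Each unit j contributes comes back to j as 2.2 × (j's share), so j prefers to contribute only if that share exceeds 1/2.2 = 0.4545; otherwise keeping the unit dominates.
Only Ivo (5/10) clears that bar, contributing 21; the remaining 3 contribute 0. Total contributed: 21.
The planting fund pays out 2.2 × 21 = 46.20 in total (split across the unequal shares, but the aggregate is all that matters for the group sum).
The 3 free-riders keep 21 each, adding 63. Group total = 63 + 46.20 = 109.20.

109.20 tokens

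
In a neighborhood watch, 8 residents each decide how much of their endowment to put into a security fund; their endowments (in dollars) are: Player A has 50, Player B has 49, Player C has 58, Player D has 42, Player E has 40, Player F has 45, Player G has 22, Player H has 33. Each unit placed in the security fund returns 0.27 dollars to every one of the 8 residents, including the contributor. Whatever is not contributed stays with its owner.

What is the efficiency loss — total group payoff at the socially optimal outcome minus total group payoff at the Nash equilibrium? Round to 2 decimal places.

The private return per contributed unit is 0.27 < 1 for everyone, so the Nash equilibrium is zero contribution and the group total is Σ E_j = 50 + 49 + 58 + 42 + 40 + 45 + 22 + 33 = 339.
Each contributed unit returns 2.160 to the group, so the social optimum is full contribution by everyone: group total = 2.160 × 339 = 732.24.
Efficiency loss = (2.160 − 1) × 339 = 393.24.

393.24 dollars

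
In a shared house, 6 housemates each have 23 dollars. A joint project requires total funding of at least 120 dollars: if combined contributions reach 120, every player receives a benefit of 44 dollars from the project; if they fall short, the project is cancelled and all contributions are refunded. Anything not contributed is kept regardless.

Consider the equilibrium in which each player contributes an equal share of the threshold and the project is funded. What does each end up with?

47 dollars

Equal share of the threshold: 120/6 = 20.
At this profile no one gains by cutting their contribution: any cut drops the total below 120, the project is cancelled, contributions are refunded, and the deviator ends with 23, which is less than 23 − 20 + 44 = 47. Contributing more than 20 just wastes the excess. So contributing exactly 20 is a best response.
Each player's payoff: 23 − 20 + 44 = 47.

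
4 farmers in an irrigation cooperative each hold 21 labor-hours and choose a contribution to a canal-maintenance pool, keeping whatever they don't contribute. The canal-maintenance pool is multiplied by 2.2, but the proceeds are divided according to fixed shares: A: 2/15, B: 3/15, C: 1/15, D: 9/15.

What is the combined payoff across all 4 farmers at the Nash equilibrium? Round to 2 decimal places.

109.20 labor-hours

Player j's private return per contributed unit is 2.2 × (j's share). Contributing is weakly dominant for j when that share is at least 1/2.2 = 0.4545, and contributing 0 is dominant otherwise.
D alone (share 9/15) is above the threshold, contributing 21; the remaining 3 contribute 0. Total contributed: 21.
The canal-maintenance pool pays out 2.2 × 21 = 46.20 in total (split across the unequal shares, but the aggregate is all that matters for the group sum).
The 3 free-riders keep 21 each, adding 63. Group total = 63 + 46.20 = 109.20.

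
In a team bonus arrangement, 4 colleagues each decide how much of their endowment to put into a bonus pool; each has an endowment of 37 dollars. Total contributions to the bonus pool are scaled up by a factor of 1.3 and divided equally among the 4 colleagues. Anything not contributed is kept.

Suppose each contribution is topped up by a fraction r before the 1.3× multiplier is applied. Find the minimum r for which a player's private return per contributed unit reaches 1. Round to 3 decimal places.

2.077

With matching at rate r, one contributed unit becomes (1 + r) in the bonus pool and returns 1.3 × (1 + r) / 4 to the contributor.
Setting this equal to 1: 1 + r = 4/1.3 = 3.0769.
So the minimum matching rate is r = 3.0769 − 1 = 2.077.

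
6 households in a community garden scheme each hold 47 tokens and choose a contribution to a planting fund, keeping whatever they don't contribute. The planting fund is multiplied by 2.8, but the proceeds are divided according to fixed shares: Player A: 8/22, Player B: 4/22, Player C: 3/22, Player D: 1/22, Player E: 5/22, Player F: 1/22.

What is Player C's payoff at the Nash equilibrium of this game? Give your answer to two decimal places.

For player j, contributing a unit is worthwhile iff 2.8 × (j's share) ≥ 1, i.e. iff j's share is at least 0.3571.
Player A alone (share 8/22) is above the threshold, contributing 47; the remaining 5 contribute 0. Total contributed: 47.
Player C keeps 47 and receives 2.8 × 47 × 3/22 = 17.95 from the planting fund, for a payoff of 64.95.

64.95 tokens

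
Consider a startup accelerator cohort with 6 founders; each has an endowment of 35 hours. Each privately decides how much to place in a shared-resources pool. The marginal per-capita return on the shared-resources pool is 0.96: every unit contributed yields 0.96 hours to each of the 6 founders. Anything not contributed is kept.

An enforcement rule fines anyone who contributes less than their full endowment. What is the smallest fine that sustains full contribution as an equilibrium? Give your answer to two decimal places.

Given the others contribute fully, the best deviation is to contribute 0 (any partial contribution still incurs the fine and gives up units whose private return 0.96 is below 1).
Deviating from 35 to 0 saves 35 hours but forfeits the deviator's share of the drop in the shared-resources pool: 0.96 × 35 = 33.60.
So the deviation gain is 35 − 33.60 = 1.40, and the fine must be at least 1.40 hours to wipe it out.

1.40 hours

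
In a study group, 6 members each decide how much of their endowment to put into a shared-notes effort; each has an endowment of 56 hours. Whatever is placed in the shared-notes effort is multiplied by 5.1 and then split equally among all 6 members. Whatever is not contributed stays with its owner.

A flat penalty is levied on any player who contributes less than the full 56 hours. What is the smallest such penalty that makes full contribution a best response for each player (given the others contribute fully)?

8.40 hours

Given the others contribute fully, the best deviation is to contribute 0 (any partial contribution still incurs the fine and gives up units whose private return 0.8500 is below 1).
Deviating from 56 to 0 saves 56 hours but forfeits the deviator's share of the drop in the shared-notes effort: 5.1/6 × 56 = 47.60.
So the deviation gain is 56 − 47.60 = 8.40, and the fine must be at least 8.40 hours to wipe it out.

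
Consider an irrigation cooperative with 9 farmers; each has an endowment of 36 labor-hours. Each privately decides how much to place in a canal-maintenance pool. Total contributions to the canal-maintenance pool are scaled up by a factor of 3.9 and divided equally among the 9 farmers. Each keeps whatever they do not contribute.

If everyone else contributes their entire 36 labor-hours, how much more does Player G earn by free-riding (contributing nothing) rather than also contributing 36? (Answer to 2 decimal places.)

20.40 labor-hours

Switching from a contribution of 36 to 0 lets Player G keep an extra 36 labor-hours, but lowers the canal-maintenance pool by 36, which costs Player G their own share of that drop: 3.9/9 × 36 = 15.60.
Net gain = 36 − 15.60 = 20.40. The private return per contributed unit (0.4333) is below 1, so free-riding is indeed the best response regardless of what the others do.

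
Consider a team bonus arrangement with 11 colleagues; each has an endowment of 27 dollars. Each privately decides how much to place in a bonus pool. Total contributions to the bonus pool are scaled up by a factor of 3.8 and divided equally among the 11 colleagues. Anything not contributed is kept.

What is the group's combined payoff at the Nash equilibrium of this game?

Each contributed unit returns 3.8/11 = 0.3455 to its contributor — below 1 — so contributing 0 is dominant for every player. At the Nash equilibrium everyone keeps their 27, and the group total is 11 × 27 = 297.

297.00 dollars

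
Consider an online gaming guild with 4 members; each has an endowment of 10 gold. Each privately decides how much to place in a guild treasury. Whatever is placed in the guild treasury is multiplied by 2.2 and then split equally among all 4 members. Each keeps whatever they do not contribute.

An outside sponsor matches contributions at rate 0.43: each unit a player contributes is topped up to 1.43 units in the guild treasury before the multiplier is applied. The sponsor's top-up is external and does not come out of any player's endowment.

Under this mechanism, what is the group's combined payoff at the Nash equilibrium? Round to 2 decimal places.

40.00 gold

With the mechanism, a contributed unit returns 2.2 × 1.43 / 4 = 0.7865 per unit of net cost — still below 1 — so contributing 0 remains dominant for every player.
At the Nash equilibrium no one contributes; group total payoff = 4 × 10 = 40.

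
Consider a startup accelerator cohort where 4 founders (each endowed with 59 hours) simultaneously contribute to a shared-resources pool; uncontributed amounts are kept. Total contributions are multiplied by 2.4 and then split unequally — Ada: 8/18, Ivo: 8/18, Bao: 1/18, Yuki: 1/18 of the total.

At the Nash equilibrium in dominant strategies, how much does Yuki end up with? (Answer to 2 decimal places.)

74.73 hours

A player with share s gets back 2.4·s per unit contributed, so full contribution is dominant for anyone with s > 1/2.4 = 0.4167 and zero contribution is dominant for anyone below.
The shares above 0.4167 belong to Ada and Ivo, contributing 59 each; the remaining 2 contribute 0. Total contributed: 118.
Yuki keeps 59 and receives 2.4 × 118 × 1/18 = 15.73 from the shared-resources pool, for a payoff of 74.73.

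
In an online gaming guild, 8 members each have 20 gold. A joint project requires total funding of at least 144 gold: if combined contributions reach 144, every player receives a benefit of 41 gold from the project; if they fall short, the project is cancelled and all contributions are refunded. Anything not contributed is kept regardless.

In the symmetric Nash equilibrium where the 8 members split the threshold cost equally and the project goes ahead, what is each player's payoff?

43 gold

Equal share of the threshold: 144/8 = 18.
At this profile no one gains by cutting their contribution: any cut drops the total below 144, the project is cancelled, contributions are refunded, and the deviator ends with 20, which is less than 20 − 18 + 41 = 43. Contributing more than 18 just wastes the excess. So contributing exactly 18 is a best response.
Each player's payoff: 20 − 18 + 41 = 43.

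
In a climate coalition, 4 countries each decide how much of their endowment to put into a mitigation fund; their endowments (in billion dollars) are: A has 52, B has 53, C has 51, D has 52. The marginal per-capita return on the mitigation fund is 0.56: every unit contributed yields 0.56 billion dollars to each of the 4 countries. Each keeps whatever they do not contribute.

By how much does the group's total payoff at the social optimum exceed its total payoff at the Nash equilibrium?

257.92 billion dollars

The private return per contributed unit is 0.56 < 1 for everyone, so the Nash equilibrium is zero contribution and the group total is Σ E_j = 52 + 53 + 51 + 52 = 208.
Each contributed unit returns 2.240 to the group, so the social optimum is full contribution by everyone: group total = 2.240 × 208 = 465.92.
Efficiency loss = (2.240 − 1) × 208 = 257.92.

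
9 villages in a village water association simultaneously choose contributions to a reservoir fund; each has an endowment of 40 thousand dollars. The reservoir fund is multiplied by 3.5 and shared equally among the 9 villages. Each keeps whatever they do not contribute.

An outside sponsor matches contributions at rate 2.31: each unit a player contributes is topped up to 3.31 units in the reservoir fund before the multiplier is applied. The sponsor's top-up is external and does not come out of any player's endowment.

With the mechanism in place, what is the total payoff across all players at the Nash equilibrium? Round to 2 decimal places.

The effective private return per unit is now 3.5 × 3.31 / 9 = 1.2872 > 1, so every player's dominant strategy flips to full contribution.
At the Nash equilibrium everyone contributes 40. Group total payoff = 3.5 × 3.31 × 360 = 4170.60.

4170.60 thousand dollars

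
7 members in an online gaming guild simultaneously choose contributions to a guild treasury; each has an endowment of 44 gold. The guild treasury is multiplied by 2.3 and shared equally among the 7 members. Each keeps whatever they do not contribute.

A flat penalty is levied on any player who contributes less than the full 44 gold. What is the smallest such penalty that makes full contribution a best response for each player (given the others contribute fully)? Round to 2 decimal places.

29.54 gold

Given the others contribute fully, the best deviation is to contribute 0 (any partial contribution still incurs the fine and gives up units whose private return 0.3286 is below 1).
Deviating from 44 to 0 saves 44 gold but forfeits the deviator's share of the drop in the guild treasury: 2.3/7 × 44 = 14.46.
So the deviation gain is 44 − 14.46 = 29.54, and the fine must be at least 29.54 gold to wipe it out.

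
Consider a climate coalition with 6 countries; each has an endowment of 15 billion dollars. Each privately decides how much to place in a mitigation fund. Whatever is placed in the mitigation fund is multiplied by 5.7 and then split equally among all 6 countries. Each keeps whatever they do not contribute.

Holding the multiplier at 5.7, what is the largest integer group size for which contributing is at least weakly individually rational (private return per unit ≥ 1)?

5

Private return per unit is 5.7/(group size), which is ≥ 1 whenever the group size is ≤ 5.7.
The largest such integer is 5.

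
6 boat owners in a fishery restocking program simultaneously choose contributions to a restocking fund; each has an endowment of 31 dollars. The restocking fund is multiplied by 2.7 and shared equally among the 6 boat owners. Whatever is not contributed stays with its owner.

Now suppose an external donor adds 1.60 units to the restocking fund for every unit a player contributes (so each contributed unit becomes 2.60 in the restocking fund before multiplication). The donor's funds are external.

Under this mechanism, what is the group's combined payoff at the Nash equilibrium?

Under the mechanism each unit contributed yields 2.7 × 2.60 / 6 = 1.1700 back to its contributor per unit of net cost, which exceeds 1, making full contribution the dominant choice for everyone.
At the Nash equilibrium everyone contributes 31. Group total payoff = 2.7 × 2.60 × 186 = 1305.72.

1305.72 dollars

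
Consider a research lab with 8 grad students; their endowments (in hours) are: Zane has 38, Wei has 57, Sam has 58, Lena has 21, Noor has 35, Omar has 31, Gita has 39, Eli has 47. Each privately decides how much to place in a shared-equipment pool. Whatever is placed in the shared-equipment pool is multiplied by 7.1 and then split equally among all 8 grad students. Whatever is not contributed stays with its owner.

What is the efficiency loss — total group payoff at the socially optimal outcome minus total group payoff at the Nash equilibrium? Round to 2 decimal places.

The private return per contributed unit is 7.1/8 = 0.8875 < 1 for every player regardless of endowment, so the Nash equilibrium is zero contribution and the group total is Σ E_j = 38 + 57 + 58 + 21 + 35 + 31 + 39 + 47 = 326.
Each contributed unit returns 7.100 to the group, so the social optimum is full contribution by everyone: group total = 7.100 × 326 = 2314.60.
Efficiency loss = (7.100 − 1) × 326 = 1988.60.

1988.60 hours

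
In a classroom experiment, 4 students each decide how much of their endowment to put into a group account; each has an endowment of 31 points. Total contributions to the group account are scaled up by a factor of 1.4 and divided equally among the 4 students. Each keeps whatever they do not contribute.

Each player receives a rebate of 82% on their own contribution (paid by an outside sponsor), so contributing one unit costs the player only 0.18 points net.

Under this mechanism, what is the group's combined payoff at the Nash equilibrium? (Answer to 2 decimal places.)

275.28 points

The effective private return per unit is now (1.4/4) / 0.18 = 1.9444 > 1, so every player's dominant strategy flips to full contribution.
So the Nash equilibrium is full contribution by all 4; the group earns 4 × (31 × 0.82 + 1.4 × 31) = 275.28.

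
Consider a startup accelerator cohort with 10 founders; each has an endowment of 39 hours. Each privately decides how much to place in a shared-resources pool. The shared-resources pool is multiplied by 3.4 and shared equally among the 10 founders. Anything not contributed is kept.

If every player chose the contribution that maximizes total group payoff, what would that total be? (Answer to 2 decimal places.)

1326.00 hours

Each contributed unit returns 3.400 to the group as a whole (0.3400 to each of 10 players), which exceeds 1, so the social optimum is full contribution: group total = 3.400 × 390 = 1326.00.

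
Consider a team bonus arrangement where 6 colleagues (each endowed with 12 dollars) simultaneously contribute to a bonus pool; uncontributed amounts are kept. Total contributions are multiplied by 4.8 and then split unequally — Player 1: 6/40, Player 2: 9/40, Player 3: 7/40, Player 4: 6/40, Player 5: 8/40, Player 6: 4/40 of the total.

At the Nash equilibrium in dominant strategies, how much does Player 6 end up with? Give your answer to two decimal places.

17.76 dollars

Each unit j contributes comes back to j as 4.8 × (j's share), so j prefers to contribute only if that share exceeds 1/4.8 = 0.2083; otherwise keeping the unit dominates.
Only Player 2 (9/40) clears that bar, contributing 12; the remaining 5 contribute 0. Total contributed: 12.
Player 6 keeps 12 and receives 4.8 × 12 × 4/40 = 5.76 from the bonus pool, for a payoff of 17.76.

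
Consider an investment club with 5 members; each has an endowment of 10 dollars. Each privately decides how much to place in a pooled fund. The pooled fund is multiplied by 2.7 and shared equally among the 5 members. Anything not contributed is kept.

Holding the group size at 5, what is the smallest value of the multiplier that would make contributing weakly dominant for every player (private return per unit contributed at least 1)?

5

A contributed unit returns (multiplier)/5 to its contributor.
This reaches 1 exactly when the multiplier is 5.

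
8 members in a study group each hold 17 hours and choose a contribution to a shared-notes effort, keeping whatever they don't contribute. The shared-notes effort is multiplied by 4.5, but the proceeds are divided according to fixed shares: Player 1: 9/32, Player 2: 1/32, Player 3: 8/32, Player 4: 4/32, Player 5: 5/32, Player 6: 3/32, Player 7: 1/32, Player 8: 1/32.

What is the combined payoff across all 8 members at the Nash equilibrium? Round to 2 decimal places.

255.00 hours

A player with share s gets back 4.5·s per unit contributed, so full contribution is dominant for anyone with s > 1/4.5 = 0.2222 and zero contribution is dominant for anyone below.
Player 1 and Player 3 are above the threshold, contributing 17 each; the remaining 6 contribute 0. Total contributed: 34.
The shared-notes effort pays out 4.5 × 34 = 153.00 in total (split across the unequal shares, but the aggregate is all that matters for the group sum).
The 6 free-riders keep 17 each, adding 102. Group total = 102 + 153.00 = 255.00.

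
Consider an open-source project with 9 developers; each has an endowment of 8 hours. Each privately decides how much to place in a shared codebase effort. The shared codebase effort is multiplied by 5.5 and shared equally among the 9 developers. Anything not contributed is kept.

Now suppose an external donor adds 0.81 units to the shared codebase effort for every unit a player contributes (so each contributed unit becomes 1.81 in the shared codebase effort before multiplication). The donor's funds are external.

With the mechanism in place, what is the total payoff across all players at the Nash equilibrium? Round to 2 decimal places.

The effective private return per unit is now 5.5 × 1.81 / 9 = 1.1061 > 1, so every player's dominant strategy flips to full contribution.
At the Nash equilibrium everyone contributes 8. Group total payoff = 5.5 × 1.81 × 72 = 716.76.

716.76 hours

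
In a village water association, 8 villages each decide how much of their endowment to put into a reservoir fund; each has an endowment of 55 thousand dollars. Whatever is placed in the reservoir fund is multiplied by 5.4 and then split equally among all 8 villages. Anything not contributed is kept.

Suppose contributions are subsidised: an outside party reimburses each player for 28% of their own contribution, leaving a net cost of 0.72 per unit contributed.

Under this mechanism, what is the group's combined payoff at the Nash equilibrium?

With the mechanism, a contributed unit returns (5.4/8) / 0.72 = 0.9375 per unit of net cost — still below 1 — so contributing 0 remains dominant for every player.
At the Nash equilibrium no one contributes; group total payoff = 8 × 55 = 440.

440.00 thousand dollars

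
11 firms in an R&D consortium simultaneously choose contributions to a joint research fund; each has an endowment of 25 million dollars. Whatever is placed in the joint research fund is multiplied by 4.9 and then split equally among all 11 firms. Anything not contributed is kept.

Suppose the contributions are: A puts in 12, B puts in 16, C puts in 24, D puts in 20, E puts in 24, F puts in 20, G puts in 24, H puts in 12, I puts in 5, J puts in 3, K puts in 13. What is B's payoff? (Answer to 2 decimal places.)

Total contributed: 12 + 16 + 24 + 20 + 24 + 20 + 24 + 12 + 5 + 3 + 13 = 173.
Each receives 4.9 × 173 / 11 = 77.06 from the joint research fund.
B keeps 25 − 16 = 9, so B's payoff is 9 + 77.06 = 86.06.

86.06 million dollars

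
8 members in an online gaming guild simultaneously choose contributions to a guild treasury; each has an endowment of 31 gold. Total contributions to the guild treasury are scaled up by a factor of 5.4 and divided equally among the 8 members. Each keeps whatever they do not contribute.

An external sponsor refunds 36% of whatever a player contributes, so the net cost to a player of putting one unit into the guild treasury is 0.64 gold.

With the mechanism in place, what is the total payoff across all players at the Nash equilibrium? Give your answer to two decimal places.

1428.48 gold

With the mechanism, a contributed unit returns (5.4/8) / 0.64 = 1.0547 per unit of net cost to the contributor — now above 1 — so contributing fully is weakly dominant for every player.
At the Nash equilibrium everyone contributes 31. Group total payoff = 8 × (31 × 0.36 + 5.4 × 31) = 1428.48.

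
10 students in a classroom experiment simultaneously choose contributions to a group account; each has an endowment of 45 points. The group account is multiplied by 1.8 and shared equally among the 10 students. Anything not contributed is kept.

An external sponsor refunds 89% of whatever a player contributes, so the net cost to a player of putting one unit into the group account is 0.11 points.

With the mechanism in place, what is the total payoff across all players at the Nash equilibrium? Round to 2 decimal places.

Under the mechanism each unit contributed yields (1.8/10) / 0.11 = 1.6364 back to its contributor per unit of net cost, which exceeds 1, making full contribution the dominant choice for everyone.
So the Nash equilibrium is full contribution by all 10; the group earns 10 × (45 × 0.89 + 1.8 × 45) = 1210.50.

1210.50 points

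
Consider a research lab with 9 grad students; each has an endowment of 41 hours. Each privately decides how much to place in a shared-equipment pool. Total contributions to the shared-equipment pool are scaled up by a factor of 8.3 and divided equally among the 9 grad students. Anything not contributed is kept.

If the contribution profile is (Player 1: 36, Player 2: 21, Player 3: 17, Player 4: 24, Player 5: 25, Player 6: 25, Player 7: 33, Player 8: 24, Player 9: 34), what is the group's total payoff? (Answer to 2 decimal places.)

2113.70 hours

Total contributed: 36 + 21 + 17 + 24 + 25 + 25 + 33 + 24 + 34 = 239; total kept: 9 × 41 − 239 = 130.
The shared-equipment pool pays out 8.3 × 239 = 1983.70 in aggregate.
Group total = 130 + 1983.70 = 2113.70.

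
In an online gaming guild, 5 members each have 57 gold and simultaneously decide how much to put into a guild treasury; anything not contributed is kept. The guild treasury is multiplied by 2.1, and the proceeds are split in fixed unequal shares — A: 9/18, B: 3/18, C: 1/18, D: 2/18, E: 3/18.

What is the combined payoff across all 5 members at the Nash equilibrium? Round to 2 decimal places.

347.70 gold

For player j, contributing a unit is worthwhile iff 2.1 × (j's share) ≥ 1, i.e. iff j's share is at least 0.4762.
The only share above 0.4762 is A's 9/18, contributing 57; the remaining 4 contribute 0. Total contributed: 57.
The guild treasury pays out 2.1 × 57 = 119.70 in total (split across the unequal shares, but the aggregate is all that matters for the group sum).
The 4 free-riders keep 57 each, adding 228. Group total = 228 + 119.70 = 347.70.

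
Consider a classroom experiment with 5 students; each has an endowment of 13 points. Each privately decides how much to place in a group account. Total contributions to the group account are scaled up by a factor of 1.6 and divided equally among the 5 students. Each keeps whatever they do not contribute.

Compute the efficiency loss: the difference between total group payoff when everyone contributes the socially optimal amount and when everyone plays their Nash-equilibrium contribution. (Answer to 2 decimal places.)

Each contributed unit returns 1.6/5 = 0.3200 to its contributor — below 1 — so contributing 0 is dominant for every player. At the Nash equilibrium everyone keeps their 13, and the group total is 5 × 13 = 65.
Each contributed unit returns 1.600 to the group as a whole (0.3200 to each of 5 players), which exceeds 1, so the social optimum is full contribution: group total = 1.600 × 65 = 104.00.
Efficiency loss = 104.00 − 65 = 39.00.

39.00 points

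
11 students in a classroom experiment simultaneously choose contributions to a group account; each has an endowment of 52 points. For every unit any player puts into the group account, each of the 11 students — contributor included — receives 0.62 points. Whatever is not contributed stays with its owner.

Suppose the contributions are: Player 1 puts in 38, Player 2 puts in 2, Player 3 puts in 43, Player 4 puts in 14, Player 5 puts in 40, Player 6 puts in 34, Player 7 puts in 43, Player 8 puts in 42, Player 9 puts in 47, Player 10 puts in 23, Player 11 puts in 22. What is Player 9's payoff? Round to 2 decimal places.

220.76 points

Total contributed: 38 + 2 + 43 + 14 + 40 + 34 + 43 + 42 + 47 + 23 + 22 = 348.
Each receives 0.62 × 348 = 215.76 from the group account.
Player 9 keeps 52 − 47 = 5, so Player 9's payoff is 5 + 215.76 = 220.76.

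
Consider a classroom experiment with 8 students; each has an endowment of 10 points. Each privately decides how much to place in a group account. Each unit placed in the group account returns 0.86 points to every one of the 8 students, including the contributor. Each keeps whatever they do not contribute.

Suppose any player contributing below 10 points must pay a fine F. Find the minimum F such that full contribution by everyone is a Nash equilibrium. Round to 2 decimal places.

1.40 points

Given the others contribute fully, the best deviation is to contribute 0 (any partial contribution still incurs the fine and gives up units whose private return 0.86 is below 1).
Deviating from 10 to 0 saves 10 points but forfeits the deviator's share of the drop in the group account: 0.86 × 10 = 8.60.
So the deviation gain is 10 − 8.60 = 1.40, and the fine must be at least 1.40 points to wipe it out.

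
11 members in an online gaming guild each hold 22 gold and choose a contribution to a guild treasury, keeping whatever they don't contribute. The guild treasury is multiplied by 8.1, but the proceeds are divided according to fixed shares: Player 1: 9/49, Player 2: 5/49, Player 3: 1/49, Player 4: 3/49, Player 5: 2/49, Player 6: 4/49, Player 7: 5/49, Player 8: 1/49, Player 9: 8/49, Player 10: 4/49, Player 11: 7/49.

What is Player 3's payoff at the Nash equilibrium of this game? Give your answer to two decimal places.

Player j's private return per contributed unit is 8.1 × (j's share). Contributing is weakly dominant for j when that share is at least 1/8.1 = 0.1235, and contributing 0 is dominant otherwise.
Player 1, Player 9 and Player 11 clear that bar, contributing 22 each; the remaining 8 contribute 0. Total contributed: 66.
Player 3 keeps 22 and receives 8.1 × 66 × 1/49 = 10.91 from the guild treasury, for a payoff of 32.91.

32.91 gold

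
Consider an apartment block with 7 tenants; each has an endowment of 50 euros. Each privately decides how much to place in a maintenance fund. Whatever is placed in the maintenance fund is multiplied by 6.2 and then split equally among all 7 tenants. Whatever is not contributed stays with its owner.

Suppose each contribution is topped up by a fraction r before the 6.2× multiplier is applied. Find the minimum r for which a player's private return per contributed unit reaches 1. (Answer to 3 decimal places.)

With matching at rate r, one contributed unit becomes (1 + r) in the maintenance fund and returns 6.2 × (1 + r) / 7 to the contributor.
Setting this equal to 1: 1 + r = 7/6.2 = 1.1290.
So the minimum matching rate is r = 1.1290 − 1 = 0.129.

0.129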